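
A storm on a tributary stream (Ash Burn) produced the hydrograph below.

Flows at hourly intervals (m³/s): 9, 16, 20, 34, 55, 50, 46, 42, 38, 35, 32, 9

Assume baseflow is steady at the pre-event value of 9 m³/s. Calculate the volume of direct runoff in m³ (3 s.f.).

Direct-runoff ordinates (Q − Q_b): 0.0, 7.0, 11.0, 25.0, 46.0, 41.0, 37.0, 33.0, 29.0, 26.0, 23.0, 0.0 m³/s.
ΣQ_DR = 278.0 m³/s.
With Δt = 1 h = 3600 s, V = ΣQ_DR · Δt = 278.0 × 3600 = 1.00 × 10^6 m³.

V ≈ 1.00 × 10^6 m³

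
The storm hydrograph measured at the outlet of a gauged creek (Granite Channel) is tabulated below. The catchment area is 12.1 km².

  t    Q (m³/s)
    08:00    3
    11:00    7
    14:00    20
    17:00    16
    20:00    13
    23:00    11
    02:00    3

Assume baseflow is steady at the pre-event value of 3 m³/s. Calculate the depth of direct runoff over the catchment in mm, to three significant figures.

d ≈ 46.4 mm

Direct runoff: 0.0, 4.0, 17.0, 13.0, 10.0, 8.0, 0.0 m³/s; ΣQ_DR = 52.00 m³/s.
V = ΣQ_DR · Δt = 52.00 × 10800 s = 5.616 × 10^5 m³.
Over A = 12.1 km², depth = V / A = 46.4 mm.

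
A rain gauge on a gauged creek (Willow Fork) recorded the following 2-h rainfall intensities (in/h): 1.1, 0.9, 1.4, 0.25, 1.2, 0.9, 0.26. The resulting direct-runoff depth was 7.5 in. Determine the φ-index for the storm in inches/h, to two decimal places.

φ ≈ 0.35 in/h

Only the 5 blocks with intensity above φ contribute runoff: 1.1, 0.9, 1.4, 1.2, 0.9 in/h.
Σ(I−φ)·Δt = d  ⇒  (1.1+0.9+1.4+1.2+0.9 − 5φ)·2 = 7.5
φ = (5.500 − 7.5/2) / 5 = 0.35 in/h.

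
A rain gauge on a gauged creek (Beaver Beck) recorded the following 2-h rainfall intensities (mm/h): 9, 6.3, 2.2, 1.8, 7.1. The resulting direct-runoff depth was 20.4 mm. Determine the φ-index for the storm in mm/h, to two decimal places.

φ ≈ 4.07 mm/h

Only the 3 blocks with intensity above φ contribute runoff: 9, 6.3, 7.1 mm/h.
Σ(I−φ)·Δt = d  ⇒  (9+6.3+7.1 − 3φ)·2 = 20.4
φ = (22.40 − 20.4/2) / 3 = 4.07 mm/h.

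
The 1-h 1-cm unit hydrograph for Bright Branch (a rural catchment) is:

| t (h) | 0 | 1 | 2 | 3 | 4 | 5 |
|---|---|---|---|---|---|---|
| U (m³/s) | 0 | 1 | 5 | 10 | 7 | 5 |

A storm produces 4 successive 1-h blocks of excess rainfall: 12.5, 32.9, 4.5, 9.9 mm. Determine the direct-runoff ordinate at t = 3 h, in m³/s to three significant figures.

By discrete convolution, Q_j = Σ (P_i / 10 mm) · U_{j−i}.
At t = 3 h (j=3): Q = (12.5/10)·10 + (32.9/10)·5 + (4.5/10)·1 + (9.9/10)·0 = 29.4 m³/s.

Q ≈ 29.4 m³/s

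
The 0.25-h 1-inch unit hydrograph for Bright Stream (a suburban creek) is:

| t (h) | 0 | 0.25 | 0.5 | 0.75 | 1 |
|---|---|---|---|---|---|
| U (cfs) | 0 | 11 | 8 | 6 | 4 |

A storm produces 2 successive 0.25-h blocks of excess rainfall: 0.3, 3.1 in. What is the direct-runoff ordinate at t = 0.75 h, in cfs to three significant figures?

Q ≈ 26.6 cfs

By discrete convolution, Q_j = Σ (P_i / 1 in) · U_{j−i}.
At t = 0.75 h (j=3): Q = (0.3/1)·6 + (3.1/1)·8 = 26.6 cfs.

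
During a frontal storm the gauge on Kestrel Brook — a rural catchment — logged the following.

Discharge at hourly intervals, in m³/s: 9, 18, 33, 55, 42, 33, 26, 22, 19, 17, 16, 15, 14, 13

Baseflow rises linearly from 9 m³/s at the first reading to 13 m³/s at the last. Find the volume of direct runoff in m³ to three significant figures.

V ≈ 6.41 × 10^5 m³

Direct-runoff ordinates (Q − Q_b): 0.00, 8.69, 23.38, 45.08, 31.77, 22.46, 15.15, 10.85, 7.54, 5.23, 3.92, 2.62, 1.31, 0.00 m³/s.
ΣQ_DR = 178.0 m³/s.
With Δt = 1 h = 3600 s, V = ΣQ_DR · Δt = 178.0 × 3600 = 6.41 × 10^5 m³.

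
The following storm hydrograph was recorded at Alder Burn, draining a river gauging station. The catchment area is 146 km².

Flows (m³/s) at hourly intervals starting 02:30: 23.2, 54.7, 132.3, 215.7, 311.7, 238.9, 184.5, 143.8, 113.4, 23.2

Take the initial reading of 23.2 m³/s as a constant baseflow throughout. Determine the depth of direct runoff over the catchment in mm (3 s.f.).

d ≈ 29.8 mm

Direct runoff: 0.0, 31.5, 109.1, 192.5, 288.5, 215.7, 161.3, 120.6, 90.2, 0.0 m³/s; ΣQ_DR = 1209 m³/s.
V = ΣQ_DR · Δt = 1209 × 3600 s = 4.354 × 10^6 m³.
Over A = 146 km², depth = V / A = 29.8 mm.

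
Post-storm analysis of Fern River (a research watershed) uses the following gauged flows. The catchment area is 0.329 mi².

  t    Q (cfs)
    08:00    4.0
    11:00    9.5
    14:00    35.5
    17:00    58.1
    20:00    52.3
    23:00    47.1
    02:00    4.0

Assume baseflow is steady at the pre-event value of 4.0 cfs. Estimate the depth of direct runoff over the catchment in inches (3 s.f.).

Direct runoff: 0.0, 5.5, 31.5, 54.1, 48.3, 43.1, 0.0 cfs; ΣQ_DR = 182.5 cfs.
V = ΣQ_DR · Δt = 182.5 × 10800 s = 1.971 × 10^6 ft³.
Over A = 0.329 mi², depth = V / A = 2.58 in.

d ≈ 2.58 in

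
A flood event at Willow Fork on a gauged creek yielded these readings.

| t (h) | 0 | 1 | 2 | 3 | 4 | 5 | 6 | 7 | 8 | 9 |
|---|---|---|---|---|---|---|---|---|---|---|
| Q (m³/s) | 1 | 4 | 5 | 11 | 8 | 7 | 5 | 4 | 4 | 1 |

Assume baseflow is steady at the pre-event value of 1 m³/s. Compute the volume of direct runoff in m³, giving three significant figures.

V ≈ 1.44 × 10^5 m³

Direct-runoff ordinates (Q − Q_b): 0.0, 3.0, 4.0, 10.0, 7.0, 6.0, 4.0, 3.0, 3.0, 0.0 m³/s.
ΣQ_DR = 40.00 m³/s.
With Δt = 1 h = 3600 s, V = ΣQ_DR · Δt = 40.00 × 3600 = 1.44 × 10^5 m³.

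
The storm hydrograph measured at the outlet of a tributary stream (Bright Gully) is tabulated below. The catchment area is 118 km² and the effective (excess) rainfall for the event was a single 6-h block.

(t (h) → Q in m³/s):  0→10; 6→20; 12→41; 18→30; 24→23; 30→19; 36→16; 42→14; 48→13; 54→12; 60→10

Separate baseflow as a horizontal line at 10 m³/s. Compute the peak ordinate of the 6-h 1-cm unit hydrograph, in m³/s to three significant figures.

Direct runoff: 0.0, 10.0, 31.0, 20.0, 13.0, 9.0, 6.0, 4.0, 3.0, 2.0, 0.0 m³/s; ΣQ_DR = 98.00 m³/s, peak = 31.0 m³/s.
Runoff depth d = ΣQ_DR·Δt / A = 98.00 × 21600 / (118 km²) = 17.94 mm.
The 1-cm UH is the DRH scaled by (10 mm)/d, so U_p = 31.0 × 10/17.94 = 17.3 m³/s.

U_p ≈ 17.3 m³/s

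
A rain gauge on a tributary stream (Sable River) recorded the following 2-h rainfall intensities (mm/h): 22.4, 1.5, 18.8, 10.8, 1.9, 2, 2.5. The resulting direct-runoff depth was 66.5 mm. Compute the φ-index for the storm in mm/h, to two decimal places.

Only the 3 blocks with intensity above φ contribute runoff: 22.4, 18.8, 10.8 mm/h.
Σ(I−φ)·Δt = d  ⇒  (22.4+18.8+10.8 − 3φ)·2 = 66.5
φ = (52.00 − 66.5/2) / 3 = 6.25 mm/h.

φ ≈ 6.25 mm/h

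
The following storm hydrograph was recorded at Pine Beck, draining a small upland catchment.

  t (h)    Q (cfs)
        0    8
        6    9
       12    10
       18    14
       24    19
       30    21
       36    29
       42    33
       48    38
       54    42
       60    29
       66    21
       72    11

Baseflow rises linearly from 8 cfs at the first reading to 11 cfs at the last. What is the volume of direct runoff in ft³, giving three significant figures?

V ≈ 3.47 × 10^6 ft³

Direct-runoff ordinates (Q − Q_b): 0.00, 0.75, 1.50, 5.25, 10.00, 11.75, 19.50, 23.25, 28.00, 31.75, 18.50, 10.25, 0.00 cfs.
ΣQ_DR = 160.5 cfs.
With Δt = 6 h = 21600 s, V = ΣQ_DR · Δt = 160.5 × 21600 = 3.47 × 10^6 ft³.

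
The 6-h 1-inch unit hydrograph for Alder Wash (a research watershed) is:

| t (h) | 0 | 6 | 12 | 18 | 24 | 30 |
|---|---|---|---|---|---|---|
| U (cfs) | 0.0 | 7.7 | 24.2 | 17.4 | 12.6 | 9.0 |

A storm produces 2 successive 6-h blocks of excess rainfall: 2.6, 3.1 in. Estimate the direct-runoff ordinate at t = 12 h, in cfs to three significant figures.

Q ≈ 86.8 cfs

By discrete convolution, Q_j = Σ (P_i / 1 in) · U_{j−i}.
At t = 12 h (j=2): Q = (2.6/1)·24.2 + (3.1/1)·7.7 = 86.8 cfs.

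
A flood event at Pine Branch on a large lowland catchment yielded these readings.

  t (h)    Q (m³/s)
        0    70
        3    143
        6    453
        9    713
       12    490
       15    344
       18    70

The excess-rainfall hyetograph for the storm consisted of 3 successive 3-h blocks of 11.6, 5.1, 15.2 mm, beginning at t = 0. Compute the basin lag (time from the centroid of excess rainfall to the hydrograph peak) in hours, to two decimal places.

Centroid of excess rainfall: t_c = Σ P_i·t̄_i / ΣP_i = 4.8386 h (block centres at 1.5, 4.5, 7.5 h).
Hydrograph peak occurs at t = 9 h, so basin lag t_L = 9 − 4.8386 = 4.16 h.

t_L ≈ 4.16 h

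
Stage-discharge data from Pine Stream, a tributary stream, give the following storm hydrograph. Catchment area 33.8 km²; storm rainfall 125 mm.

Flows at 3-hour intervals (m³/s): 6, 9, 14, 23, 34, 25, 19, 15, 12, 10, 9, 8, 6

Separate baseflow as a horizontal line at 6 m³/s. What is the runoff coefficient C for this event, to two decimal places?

C ≈ 0.29

ΣQ_DR = 112.0 m³/s; V = ΣQ_DR·Δt = 1.210 × 10^6 m³.
Runoff depth d = V / A = 35.79 mm.
C = d / P = 35.79 / 125 = 0.29.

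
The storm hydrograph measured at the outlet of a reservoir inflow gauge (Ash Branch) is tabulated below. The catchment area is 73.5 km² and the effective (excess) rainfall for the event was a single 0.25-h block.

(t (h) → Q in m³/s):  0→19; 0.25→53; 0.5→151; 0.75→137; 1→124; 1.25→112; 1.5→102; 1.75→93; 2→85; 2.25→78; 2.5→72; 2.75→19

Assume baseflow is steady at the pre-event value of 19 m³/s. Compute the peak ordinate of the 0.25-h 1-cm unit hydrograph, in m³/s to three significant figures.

U_p ≈ 132 m³/s

Direct runoff: 0.0, 34.0, 132.0, 118.0, 105.0, 93.0, 83.0, 74.0, 66.0, 59.0, 53.0, 0.0 m³/s; ΣQ_DR = 817.0 m³/s, peak = 132.0 m³/s.
Runoff depth d = ΣQ_DR·Δt / A = 817.0 × 900 / (73.5 km²) = 10.00 mm.
The 1-cm UH is the DRH scaled by (10 mm)/d, so U_p = 132.0 × 10/10.00 = 132 m³/s.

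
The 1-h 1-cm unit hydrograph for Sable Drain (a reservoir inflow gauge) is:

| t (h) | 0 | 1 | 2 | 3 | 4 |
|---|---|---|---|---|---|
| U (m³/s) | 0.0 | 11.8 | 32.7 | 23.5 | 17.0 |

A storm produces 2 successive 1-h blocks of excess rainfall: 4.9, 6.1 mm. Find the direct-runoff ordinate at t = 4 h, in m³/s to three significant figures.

Q ≈ 22.7 m³/s

By discrete convolution, Q_j = Σ (P_i / 10 mm) · U_{j−i}.
At t = 4 h (j=4): Q = (4.9/10)·17.0 + (6.1/10)·23.5 = 22.7 m³/s.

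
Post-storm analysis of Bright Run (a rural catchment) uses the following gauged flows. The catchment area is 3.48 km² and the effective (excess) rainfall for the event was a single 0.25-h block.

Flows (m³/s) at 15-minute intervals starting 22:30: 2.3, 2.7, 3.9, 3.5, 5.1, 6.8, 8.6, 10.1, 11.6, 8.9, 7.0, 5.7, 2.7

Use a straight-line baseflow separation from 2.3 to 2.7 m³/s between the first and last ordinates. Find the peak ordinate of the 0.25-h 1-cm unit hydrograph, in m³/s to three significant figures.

U_p ≈ 7.53 m³/s

Direct runoff: 0.00, 0.37, 1.53, 1.10, 2.67, 4.33, 6.10, 7.57, 9.03, 6.30, 4.37, 3.03, 0.00 m³/s; ΣQ_DR = 46.40 m³/s, peak = 9.03 m³/s.
Runoff depth d = ΣQ_DR·Δt / A = 46.40 × 900 / (3.48 km²) = 12.00 mm.
The 1-cm UH is the DRH scaled by (10 mm)/d, so U_p = 9.03 × 10/12.00 = 7.53 m³/s.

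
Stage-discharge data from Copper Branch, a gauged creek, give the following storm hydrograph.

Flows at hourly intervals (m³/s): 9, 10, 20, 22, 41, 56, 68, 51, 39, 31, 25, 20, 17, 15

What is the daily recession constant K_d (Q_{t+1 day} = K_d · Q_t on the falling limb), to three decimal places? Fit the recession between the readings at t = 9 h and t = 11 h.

Between t = 9 h and t = 11 h the flow falls from 31 to 20 m³/s over 2×1 h = 2 h.
Per-interval ratio K = (20/31)^(1/2) = 0.8032; K_d = K^(24/1) = 0.005.

K_d ≈ 0.005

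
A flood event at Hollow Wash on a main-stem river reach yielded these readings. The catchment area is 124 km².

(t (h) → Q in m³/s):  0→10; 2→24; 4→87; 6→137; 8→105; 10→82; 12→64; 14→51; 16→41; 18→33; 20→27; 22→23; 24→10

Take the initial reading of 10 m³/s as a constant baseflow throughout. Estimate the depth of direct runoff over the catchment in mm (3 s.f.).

Direct runoff: 0.0, 14.0, 77.0, 127.0, 95.0, 72.0, 54.0, 41.0, 31.0, 23.0, 17.0, 13.0, 0.0 m³/s; ΣQ_DR = 564.0 m³/s.
V = ΣQ_DR · Δt = 564.0 × 7200 s = 4.061 × 10^6 m³.
Over A = 124 km², depth = V / A = 32.7 mm.

d ≈ 32.7 mm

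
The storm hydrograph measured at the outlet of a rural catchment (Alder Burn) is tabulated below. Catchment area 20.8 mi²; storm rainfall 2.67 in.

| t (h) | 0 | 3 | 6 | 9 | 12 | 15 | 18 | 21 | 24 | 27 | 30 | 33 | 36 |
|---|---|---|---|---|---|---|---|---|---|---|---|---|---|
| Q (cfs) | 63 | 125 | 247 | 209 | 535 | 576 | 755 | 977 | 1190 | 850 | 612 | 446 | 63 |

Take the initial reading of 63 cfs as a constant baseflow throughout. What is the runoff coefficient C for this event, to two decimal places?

ΣQ_DR = 5829 cfs; V = ΣQ_DR·Δt = 6.295 × 10^7 ft³.
Runoff depth d = V / A = 1.303 in.
C = d / P = 1.303 / 2.67 = 0.49.

C ≈ 0.49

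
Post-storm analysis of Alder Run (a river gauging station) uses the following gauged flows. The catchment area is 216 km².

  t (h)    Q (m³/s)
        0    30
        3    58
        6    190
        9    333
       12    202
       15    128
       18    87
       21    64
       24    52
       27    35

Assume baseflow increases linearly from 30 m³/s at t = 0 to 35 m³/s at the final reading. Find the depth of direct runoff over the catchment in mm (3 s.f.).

d ≈ 42.7 mm

Direct runoff: 0.00, 27.44, 158.89, 301.33, 169.78, 95.22, 53.67, 30.11, 17.56, 0.00 m³/s; ΣQ_DR = 854.0 m³/s.
V = ΣQ_DR · Δt = 854.0 × 10800 s = 9.223 × 10^6 m³.
Over A = 216 km², depth = V / A = 42.7 mm.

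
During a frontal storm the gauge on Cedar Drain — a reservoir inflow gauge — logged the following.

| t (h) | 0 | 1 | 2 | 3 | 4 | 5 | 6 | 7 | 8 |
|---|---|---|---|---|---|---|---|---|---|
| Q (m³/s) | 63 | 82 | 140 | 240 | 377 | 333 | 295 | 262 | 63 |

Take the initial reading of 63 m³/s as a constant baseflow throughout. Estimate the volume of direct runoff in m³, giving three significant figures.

Direct-runoff ordinates (Q − Q_b): 0.0, 19.0, 77.0, 177.0, 314.0, 270.0, 232.0, 199.0, 0.0 m³/s.
ΣQ_DR = 1288 m³/s.
With Δt = 1 h = 3600 s, V = ΣQ_DR · Δt = 1288 × 3600 = 4.64 × 10^6 m³.

V ≈ 4.64 × 10^6 m³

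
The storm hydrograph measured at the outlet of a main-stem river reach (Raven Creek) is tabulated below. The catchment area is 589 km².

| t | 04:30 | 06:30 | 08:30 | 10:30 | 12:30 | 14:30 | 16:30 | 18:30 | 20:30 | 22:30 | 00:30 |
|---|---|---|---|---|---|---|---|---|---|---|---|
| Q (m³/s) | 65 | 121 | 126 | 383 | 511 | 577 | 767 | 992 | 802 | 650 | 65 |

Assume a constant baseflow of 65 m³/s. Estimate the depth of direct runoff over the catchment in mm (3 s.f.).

Direct runoff: 0.0, 56.0, 61.0, 318.0, 446.0, 512.0, 702.0, 927.0, 737.0, 585.0, 0.0 m³/s; ΣQ_DR = 4344 m³/s.
V = ΣQ_DR · Δt = 4344 × 7200 s = 3.128 × 10^7 m³.
Over A = 589 km², depth = V / A = 53.1 mm.

d ≈ 53.1 mm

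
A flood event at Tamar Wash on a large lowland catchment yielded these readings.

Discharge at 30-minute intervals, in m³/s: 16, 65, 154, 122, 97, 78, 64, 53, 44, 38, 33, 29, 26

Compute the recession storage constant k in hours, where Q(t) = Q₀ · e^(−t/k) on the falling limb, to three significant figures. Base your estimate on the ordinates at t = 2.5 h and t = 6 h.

k ≈ 3.19 h

On the falling limb, Q drops from 78 to 26 m³/s between t = 2.5 h and t = 6 h (Δt = 3.5 h).
k = −Δt / ln(Q₂/Q₁) = −3.5 / ln(26/78) = 3.19 h.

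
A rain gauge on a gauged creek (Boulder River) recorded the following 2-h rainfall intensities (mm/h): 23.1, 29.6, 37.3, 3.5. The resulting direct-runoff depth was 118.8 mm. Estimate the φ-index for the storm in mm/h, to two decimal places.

φ ≈ 10.20 mm/h

Only the 3 blocks with intensity above φ contribute runoff: 23.1, 29.6, 37.3 mm/h.
Σ(I−φ)·Δt = d  ⇒  (23.1+29.6+37.3 − 3φ)·2 = 118.8
φ = (90.00 − 118.8/2) / 3 = 10.20 mm/h.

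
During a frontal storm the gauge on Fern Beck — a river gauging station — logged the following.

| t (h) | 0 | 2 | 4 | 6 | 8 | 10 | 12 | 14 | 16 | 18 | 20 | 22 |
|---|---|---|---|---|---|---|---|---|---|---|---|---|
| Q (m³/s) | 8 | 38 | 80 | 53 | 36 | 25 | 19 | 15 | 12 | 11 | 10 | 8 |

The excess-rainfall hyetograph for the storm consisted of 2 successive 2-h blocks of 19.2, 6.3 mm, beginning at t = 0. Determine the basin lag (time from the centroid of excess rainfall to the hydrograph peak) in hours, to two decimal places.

t_L ≈ 2.51 h

Centroid of excess rainfall: t_c = Σ P_i·t̄_i / ΣP_i = 1.4941 h (block centres at 1, 3 h).
Hydrograph peak occurs at t = 4 h, so basin lag t_L = 4 − 1.4941 = 2.51 h.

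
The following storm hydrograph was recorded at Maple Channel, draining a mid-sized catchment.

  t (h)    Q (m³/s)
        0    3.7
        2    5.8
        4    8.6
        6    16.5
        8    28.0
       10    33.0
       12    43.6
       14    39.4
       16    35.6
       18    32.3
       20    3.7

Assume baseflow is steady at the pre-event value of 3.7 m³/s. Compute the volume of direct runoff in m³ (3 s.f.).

Direct-runoff ordinates (Q − Q_b): 0.0, 2.1, 4.9, 12.8, 24.3, 29.3, 39.9, 35.7, 31.9, 28.6, 0.0 m³/s.
ΣQ_DR = 209.5 m³/s.
With Δt = 2 h = 7200 s, V = ΣQ_DR · Δt = 209.5 × 7200 = 1.51 × 10^6 m³.

V ≈ 1.51 × 10^6 m³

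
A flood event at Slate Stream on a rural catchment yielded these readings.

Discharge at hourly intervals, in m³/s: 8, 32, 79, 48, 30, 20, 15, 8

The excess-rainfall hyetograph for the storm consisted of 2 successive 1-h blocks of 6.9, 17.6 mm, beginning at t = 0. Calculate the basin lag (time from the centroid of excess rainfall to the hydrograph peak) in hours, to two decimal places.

Centroid of excess rainfall: t_c = Σ P_i·t̄_i / ΣP_i = 1.2184 h (block centres at 0.5, 1.5 h).
Hydrograph peak occurs at t = 2 h, so basin lag t_L = 2 − 1.2184 = 0.78 h.

t_L ≈ 0.78 h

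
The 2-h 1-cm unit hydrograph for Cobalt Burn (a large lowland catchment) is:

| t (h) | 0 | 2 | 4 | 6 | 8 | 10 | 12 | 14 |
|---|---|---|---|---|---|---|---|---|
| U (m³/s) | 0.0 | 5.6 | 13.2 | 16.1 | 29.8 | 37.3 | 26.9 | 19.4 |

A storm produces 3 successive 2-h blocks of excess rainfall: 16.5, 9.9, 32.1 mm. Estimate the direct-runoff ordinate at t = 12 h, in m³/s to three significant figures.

By discrete convolution, Q_j = Σ (P_i / 10 mm) · U_{j−i}.
At t = 12 h (j=6): Q = (16.5/10)·26.9 + (9.9/10)·37.3 + (32.1/10)·29.8 = 177 m³/s.

Q ≈ 177 m³/s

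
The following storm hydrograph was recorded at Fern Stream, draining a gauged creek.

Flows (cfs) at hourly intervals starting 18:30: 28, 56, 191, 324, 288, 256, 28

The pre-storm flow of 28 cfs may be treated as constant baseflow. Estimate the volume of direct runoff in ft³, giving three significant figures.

Direct-runoff ordinates (Q − Q_b): 0.0, 28.0, 163.0, 296.0, 260.0, 228.0, 0.0 cfs.
ΣQ_DR = 975.0 cfs.
With Δt = 1 h = 3600 s, V = ΣQ_DR · Δt = 975.0 × 3600 = 3.51 × 10^6 ft³.

V ≈ 3.51 × 10^6 ft³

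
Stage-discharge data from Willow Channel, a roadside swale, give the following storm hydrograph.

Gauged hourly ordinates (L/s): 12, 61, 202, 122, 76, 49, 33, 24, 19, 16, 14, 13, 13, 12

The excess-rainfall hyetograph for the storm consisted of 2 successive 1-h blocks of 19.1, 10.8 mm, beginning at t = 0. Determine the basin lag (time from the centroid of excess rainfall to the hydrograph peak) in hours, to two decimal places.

t_L ≈ 1.14 h

Centroid of excess rainfall: t_c = Σ P_i·t̄_i / ΣP_i = 0.8612 h (block centres at 0.5, 1.5 h).
Hydrograph peak occurs at t = 2 h, so basin lag t_L = 2 − 0.8612 = 1.14 h.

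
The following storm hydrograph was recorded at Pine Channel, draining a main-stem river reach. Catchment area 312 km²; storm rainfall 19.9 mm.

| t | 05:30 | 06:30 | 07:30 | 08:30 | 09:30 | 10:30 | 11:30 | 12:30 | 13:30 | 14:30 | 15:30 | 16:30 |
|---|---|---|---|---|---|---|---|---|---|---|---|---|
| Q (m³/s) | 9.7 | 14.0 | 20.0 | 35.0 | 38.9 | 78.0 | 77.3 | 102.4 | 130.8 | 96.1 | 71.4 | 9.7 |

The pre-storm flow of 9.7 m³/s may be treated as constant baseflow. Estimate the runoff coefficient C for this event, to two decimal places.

C ≈ 0.33

ΣQ_DR = 566.9 m³/s; V = ΣQ_DR·Δt = 2.041 × 10^6 m³.
Runoff depth d = V / A = 6.541 mm.
C = d / P = 6.541 / 19.9 = 0.33.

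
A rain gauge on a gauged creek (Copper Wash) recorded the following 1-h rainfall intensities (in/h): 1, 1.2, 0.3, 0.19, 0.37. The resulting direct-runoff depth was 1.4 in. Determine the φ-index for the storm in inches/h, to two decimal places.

Only the 2 blocks with intensity above φ contribute runoff: 1, 1.2 in/h.
Σ(I−φ)·Δt = d  ⇒  (1+1.2 − 2φ)·1 = 1.4
φ = (2.200 − 1.4/1) / 2 = 0.40 in/h.

φ ≈ 0.40 in/h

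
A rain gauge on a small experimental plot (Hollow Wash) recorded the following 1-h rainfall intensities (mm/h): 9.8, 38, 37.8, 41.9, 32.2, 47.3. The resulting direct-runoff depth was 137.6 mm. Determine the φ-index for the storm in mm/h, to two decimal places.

φ ≈ 11.92 mm/h

Only the 5 blocks with intensity above φ contribute runoff: 38, 37.8, 41.9, 32.2, 47.3 mm/h.
Σ(I−φ)·Δt = d  ⇒  (38+37.8+41.9+32.2+47.3 − 5φ)·1 = 137.6
φ = (197.2 − 137.6/1) / 5 = 11.92 mm/h.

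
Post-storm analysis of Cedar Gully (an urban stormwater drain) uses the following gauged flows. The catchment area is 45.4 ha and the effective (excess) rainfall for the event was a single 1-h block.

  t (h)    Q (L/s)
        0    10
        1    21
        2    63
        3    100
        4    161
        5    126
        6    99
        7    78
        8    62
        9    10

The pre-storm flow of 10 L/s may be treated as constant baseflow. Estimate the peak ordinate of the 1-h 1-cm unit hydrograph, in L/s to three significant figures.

Direct runoff: 0.0, 11.0, 53.0, 90.0, 151.0, 116.0, 89.0, 68.0, 52.0, 0.0 L/s; ΣQ_DR = 630.0 L/s, peak = 151.0 L/s.
Runoff depth d = ΣQ_DR·Δt / A = 630.0 × 3600 / (45.4 ha) = 4.996 mm.
The 1-cm UH is the DRH scaled by (10 mm)/d, so U_p = 151.0 × 10/4.996 = 302 L/s.

U_p ≈ 302 L/s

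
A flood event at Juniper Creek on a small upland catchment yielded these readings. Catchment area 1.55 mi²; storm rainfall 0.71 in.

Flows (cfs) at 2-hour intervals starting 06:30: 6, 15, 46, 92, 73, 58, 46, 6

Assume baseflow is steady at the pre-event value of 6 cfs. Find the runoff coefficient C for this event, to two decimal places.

C ≈ 0.83

ΣQ_DR = 294.0 cfs; V = ΣQ_DR·Δt = 2.117 × 10^6 ft³.
Runoff depth d = V / A = 0.5878 in.
C = d / P = 0.5878 / 0.71 = 0.83.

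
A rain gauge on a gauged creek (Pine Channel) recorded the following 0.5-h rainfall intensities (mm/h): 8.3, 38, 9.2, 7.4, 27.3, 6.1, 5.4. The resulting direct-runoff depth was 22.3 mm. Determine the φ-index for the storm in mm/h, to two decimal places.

φ ≈ 10.35 mm/h

Only the 2 blocks with intensity above φ contribute runoff: 38, 27.3 mm/h.
Σ(I−φ)·Δt = d  ⇒  (38+27.3 − 2φ)·0.5 = 22.3
φ = (65.30 − 22.3/0.5) / 2 = 10.35 mm/h.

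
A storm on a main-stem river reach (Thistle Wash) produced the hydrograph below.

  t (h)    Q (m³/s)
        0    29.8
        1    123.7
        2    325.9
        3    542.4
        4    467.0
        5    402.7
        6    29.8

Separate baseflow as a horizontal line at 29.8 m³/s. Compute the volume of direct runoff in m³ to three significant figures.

Direct-runoff ordinates (Q − Q_b): 0.0, 93.9, 296.1, 512.6, 437.2, 372.9, 0.0 m³/s.
ΣQ_DR = 1713 m³/s.
With Δt = 1 h = 3600 s, V = ΣQ_DR · Δt = 1713 × 3600 = 6.17 × 10^6 m³.

V ≈ 6.17 × 10^6 m³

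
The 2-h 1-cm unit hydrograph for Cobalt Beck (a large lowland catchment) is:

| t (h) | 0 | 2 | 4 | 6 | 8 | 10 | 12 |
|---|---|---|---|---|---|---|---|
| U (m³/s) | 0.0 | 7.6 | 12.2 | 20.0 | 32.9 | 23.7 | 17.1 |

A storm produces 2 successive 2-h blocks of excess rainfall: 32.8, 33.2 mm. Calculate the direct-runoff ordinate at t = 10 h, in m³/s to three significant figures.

Q ≈ 187 m³/s

By discrete convolution, Q_j = Σ (P_i / 10 mm) · U_{j−i}.
At t = 10 h (j=5): Q = (32.8/10)·23.7 + (33.2/10)·32.9 = 187 m³/s.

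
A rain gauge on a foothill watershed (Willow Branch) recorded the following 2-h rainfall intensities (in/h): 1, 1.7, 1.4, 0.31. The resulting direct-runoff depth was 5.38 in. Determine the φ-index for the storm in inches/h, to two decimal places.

Only the 3 blocks with intensity above φ contribute runoff: 1, 1.7, 1.4 in/h.
Σ(I−φ)·Δt = d  ⇒  (1+1.7+1.4 − 3φ)·2 = 5.38
φ = (4.100 − 5.38/2) / 3 = 0.47 in/h.

φ ≈ 0.47 in/h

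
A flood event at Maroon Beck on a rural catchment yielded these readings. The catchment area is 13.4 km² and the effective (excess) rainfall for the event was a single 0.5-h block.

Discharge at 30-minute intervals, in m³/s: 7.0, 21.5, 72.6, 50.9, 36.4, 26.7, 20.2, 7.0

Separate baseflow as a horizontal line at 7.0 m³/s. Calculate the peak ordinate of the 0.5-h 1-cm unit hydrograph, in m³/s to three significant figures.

Direct runoff: 0.0, 14.5, 65.6, 43.9, 29.4, 19.7, 13.2, 0.0 m³/s; ΣQ_DR = 186.3 m³/s, peak = 65.6 m³/s.
Runoff depth d = ΣQ_DR·Δt / A = 186.3 × 1800 / (13.4 km²) = 25.03 mm.
The 1-cm UH is the DRH scaled by (10 mm)/d, so U_p = 65.6 × 10/25.03 = 26.2 m³/s.

U_p ≈ 26.2 m³/s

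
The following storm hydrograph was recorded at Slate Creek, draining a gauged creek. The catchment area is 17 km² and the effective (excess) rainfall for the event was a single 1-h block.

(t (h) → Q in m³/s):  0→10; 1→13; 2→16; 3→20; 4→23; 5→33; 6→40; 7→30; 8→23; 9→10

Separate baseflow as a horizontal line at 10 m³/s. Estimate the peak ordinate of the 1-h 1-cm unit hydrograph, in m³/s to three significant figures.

U_p ≈ 12.0 m³/s

Direct runoff: 0.0, 3.0, 6.0, 10.0, 13.0, 23.0, 30.0, 20.0, 13.0, 0.0 m³/s; ΣQ_DR = 118.0 m³/s, peak = 30.0 m³/s.
Runoff depth d = ΣQ_DR·Δt / A = 118.0 × 3600 / (17 km²) = 24.99 mm.
The 1-cm UH is the DRH scaled by (10 mm)/d, so U_p = 30.0 × 10/24.99 = 12.0 m³/s.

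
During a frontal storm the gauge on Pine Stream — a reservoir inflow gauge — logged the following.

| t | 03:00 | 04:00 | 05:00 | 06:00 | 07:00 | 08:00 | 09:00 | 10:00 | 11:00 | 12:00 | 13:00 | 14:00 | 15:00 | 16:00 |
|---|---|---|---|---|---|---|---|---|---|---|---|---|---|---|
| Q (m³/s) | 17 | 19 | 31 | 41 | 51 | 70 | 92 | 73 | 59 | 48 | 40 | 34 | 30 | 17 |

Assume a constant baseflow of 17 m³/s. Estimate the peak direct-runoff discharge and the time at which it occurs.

Q_p = 75.0 m³/s at t = 09:00

Subtracting baseflow gives direct-runoff ordinates: 0.0, 2.0, 14.0, 24.0, 34.0, 53.0, 75.0, 56.0, 42.0, 31.0, 23.0, 17.0, 13.0, 0.0 m³/s.
The maximum is 75.0 m³/s, occurring at the reading for t = 09:00.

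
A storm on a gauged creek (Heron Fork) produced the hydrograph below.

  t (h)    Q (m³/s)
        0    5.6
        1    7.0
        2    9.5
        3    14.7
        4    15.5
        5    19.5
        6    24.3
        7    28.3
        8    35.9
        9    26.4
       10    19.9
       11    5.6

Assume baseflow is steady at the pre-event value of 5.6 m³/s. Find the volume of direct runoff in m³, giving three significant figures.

Direct-runoff ordinates (Q − Q_b): 0.0, 1.4, 3.9, 9.1, 9.9, 13.9, 18.7, 22.7, 30.3, 20.8, 14.3, 0.0 m³/s.
ΣQ_DR = 145.0 m³/s.
With Δt = 1 h = 3600 s, V = ΣQ_DR · Δt = 145.0 × 3600 = 5.22 × 10^5 m³.

V ≈ 5.22 × 10^5 m³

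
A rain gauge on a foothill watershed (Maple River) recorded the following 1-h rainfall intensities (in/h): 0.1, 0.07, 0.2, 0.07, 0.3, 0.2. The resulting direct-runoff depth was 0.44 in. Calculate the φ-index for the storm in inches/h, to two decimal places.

φ ≈ 0.09 in/h

Only the 4 blocks with intensity above φ contribute runoff: 0.1, 0.2, 0.3, 0.2 in/h.
Σ(I−φ)·Δt = d  ⇒  (0.1+0.2+0.3+0.2 − 4φ)·1 = 0.44
φ = (0.8000 − 0.44/1) / 4 = 0.09 in/h.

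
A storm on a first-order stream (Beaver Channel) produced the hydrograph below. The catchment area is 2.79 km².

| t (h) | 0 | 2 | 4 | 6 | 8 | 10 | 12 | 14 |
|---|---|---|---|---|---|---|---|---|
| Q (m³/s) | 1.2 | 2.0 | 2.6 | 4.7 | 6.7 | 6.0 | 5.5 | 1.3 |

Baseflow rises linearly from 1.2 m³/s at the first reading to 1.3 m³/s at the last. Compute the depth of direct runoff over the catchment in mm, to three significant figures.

d ≈ 51.6 mm

Direct runoff: 0.00, 0.79, 1.37, 3.46, 5.44, 4.73, 4.21, 0.00 m³/s; ΣQ_DR = 20.00 m³/s.
V = ΣQ_DR · Δt = 20.00 × 7200 s = 1.440 × 10^5 m³.
Over A = 2.79 km², depth = V / A = 51.6 mm.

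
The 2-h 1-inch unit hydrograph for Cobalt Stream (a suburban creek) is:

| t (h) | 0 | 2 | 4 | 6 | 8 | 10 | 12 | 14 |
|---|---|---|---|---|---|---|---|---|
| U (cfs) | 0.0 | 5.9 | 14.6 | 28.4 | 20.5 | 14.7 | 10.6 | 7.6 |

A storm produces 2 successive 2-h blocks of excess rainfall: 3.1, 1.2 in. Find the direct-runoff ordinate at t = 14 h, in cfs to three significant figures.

By discrete convolution, Q_j = Σ (P_i / 1 in) · U_{j−i}.
At t = 14 h (j=7): Q = (3.1/1)·7.6 + (1.2/1)·10.6 = 36.3 cfs.

Q ≈ 36.3 cfs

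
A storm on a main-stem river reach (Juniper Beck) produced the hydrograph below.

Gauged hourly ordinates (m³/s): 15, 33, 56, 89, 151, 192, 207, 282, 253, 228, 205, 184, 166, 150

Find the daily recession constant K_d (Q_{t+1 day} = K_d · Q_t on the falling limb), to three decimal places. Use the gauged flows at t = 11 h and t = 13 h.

K_d ≈ 0.086

Between t = 11 h and t = 13 h the flow falls from 184 to 150 m³/s over 2×1 h = 2 h.
Per-interval ratio K = (150/184)^(1/2) = 0.9029; K_d = K^(24/1) = 0.086.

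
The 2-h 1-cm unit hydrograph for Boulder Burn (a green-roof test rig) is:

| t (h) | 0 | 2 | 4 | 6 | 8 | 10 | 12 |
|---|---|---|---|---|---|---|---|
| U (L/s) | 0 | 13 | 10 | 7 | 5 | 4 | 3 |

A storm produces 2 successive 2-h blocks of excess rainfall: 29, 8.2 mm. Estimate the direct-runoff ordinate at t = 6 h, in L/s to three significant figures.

Q ≈ 28.5 L/s

By discrete convolution, Q_j = Σ (P_i / 10 mm) · U_{j−i}.
At t = 6 h (j=3): Q = (29/10)·7 + (8.2/10)·10 = 28.5 L/s.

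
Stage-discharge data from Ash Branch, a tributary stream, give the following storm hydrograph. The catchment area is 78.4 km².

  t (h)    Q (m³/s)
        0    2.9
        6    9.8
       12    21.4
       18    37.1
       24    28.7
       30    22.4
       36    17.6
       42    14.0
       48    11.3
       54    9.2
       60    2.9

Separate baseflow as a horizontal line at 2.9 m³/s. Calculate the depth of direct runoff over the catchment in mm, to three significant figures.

d ≈ 40.1 mm

Direct runoff: 0.0, 6.9, 18.5, 34.2, 25.8, 19.5, 14.7, 11.1, 8.4, 6.3, 0.0 m³/s; ΣQ_DR = 145.4 m³/s.
V = ΣQ_DR · Δt = 145.4 × 21600 s = 3.141 × 10^6 m³.
Over A = 78.4 km², depth = V / A = 40.1 mm.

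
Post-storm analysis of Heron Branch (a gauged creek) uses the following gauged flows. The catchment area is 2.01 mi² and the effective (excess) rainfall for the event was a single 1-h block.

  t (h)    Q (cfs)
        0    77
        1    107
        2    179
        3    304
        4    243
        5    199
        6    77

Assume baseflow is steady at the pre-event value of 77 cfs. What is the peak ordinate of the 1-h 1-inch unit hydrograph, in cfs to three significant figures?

U_p ≈ 455 cfs

Direct runoff: 0.0, 30.0, 102.0, 227.0, 166.0, 122.0, 0.0 cfs; ΣQ_DR = 647.0 cfs, peak = 227.0 cfs.
Runoff depth d = ΣQ_DR·Δt / A = 647.0 × 3600 / (2.01 mi²) = 0.4988 in.
The 1-inch UH is the DRH scaled by (1 in)/d, so U_p = 227.0 × 1/0.4988 = 455 cfs.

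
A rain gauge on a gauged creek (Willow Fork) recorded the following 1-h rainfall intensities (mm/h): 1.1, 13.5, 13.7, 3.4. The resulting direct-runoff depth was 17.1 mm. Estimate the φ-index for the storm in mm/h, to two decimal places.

Only the 2 blocks with intensity above φ contribute runoff: 13.5, 13.7 mm/h.
Σ(I−φ)·Δt = d  ⇒  (13.5+13.7 − 2φ)·1 = 17.1
φ = (27.20 − 17.1/1) / 2 = 5.05 mm/h.

φ ≈ 5.05 mm/h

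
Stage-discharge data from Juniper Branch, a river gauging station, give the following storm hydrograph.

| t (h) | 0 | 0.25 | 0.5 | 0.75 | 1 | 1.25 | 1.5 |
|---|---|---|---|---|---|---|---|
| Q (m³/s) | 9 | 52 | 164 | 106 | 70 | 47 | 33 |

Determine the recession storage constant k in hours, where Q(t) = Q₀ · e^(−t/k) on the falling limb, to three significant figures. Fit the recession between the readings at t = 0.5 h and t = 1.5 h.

On the falling limb, Q drops from 164 to 33 m³/s between t = 0.5 h and t = 1.5 h (Δt = 1 h).
k = −Δt / ln(Q₂/Q₁) = −1 / ln(33/164) = 0.624 h.

k ≈ 0.624 h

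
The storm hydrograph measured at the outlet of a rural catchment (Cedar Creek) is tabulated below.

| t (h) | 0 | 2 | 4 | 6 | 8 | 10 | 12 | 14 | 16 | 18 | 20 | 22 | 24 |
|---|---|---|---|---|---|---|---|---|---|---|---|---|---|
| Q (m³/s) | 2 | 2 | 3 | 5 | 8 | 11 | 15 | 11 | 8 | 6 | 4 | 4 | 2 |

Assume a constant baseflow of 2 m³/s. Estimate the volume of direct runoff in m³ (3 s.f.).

Direct-runoff ordinates (Q − Q_b): 0.0, 0.0, 1.0, 3.0, 6.0, 9.0, 13.0, 9.0, 6.0, 4.0, 2.0, 2.0, 0.0 m³/s.
ΣQ_DR = 55.00 m³/s.
With Δt = 2 h = 7200 s, V = ΣQ_DR · Δt = 55.00 × 7200 = 3.96 × 10^5 m³.

V ≈ 3.96 × 10^5 m³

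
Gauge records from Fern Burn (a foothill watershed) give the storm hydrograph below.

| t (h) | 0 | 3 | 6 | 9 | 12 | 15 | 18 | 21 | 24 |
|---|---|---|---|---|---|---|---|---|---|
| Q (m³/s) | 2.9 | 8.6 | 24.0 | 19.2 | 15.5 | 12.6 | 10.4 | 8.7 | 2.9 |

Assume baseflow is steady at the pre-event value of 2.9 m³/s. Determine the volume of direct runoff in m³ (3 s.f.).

Direct-runoff ordinates (Q − Q_b): 0.0, 5.7, 21.1, 16.3, 12.6, 9.7, 7.5, 5.8, 0.0 m³/s.
ΣQ_DR = 78.70 m³/s.
With Δt = 3 h = 10800 s, V = ΣQ_DR · Δt = 78.70 × 10800 = 8.50 × 10^5 m³.

V ≈ 8.50 × 10^5 m³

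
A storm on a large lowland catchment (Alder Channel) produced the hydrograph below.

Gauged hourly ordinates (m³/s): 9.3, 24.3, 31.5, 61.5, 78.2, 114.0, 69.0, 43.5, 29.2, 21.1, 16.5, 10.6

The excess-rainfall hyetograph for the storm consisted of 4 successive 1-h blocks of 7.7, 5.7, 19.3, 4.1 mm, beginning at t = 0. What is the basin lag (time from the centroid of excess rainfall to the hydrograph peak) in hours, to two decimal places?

t_L ≈ 2.96 h

Centroid of excess rainfall: t_c = Σ P_i·t̄_i / ΣP_i = 2.0380 h (block centres at 0.5, 1.5, 2.5, 3.5 h).
Hydrograph peak occurs at t = 5 h, so basin lag t_L = 5 − 2.0380 = 2.96 h.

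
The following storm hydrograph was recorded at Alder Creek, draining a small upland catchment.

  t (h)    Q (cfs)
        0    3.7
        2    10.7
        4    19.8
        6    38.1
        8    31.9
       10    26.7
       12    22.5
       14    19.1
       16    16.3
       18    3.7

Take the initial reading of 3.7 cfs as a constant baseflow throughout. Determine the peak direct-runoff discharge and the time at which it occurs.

Q_p = 34.4 cfs at t = 6 h

Subtracting baseflow gives direct-runoff ordinates: 0.0, 7.0, 16.1, 34.4, 28.2, 23.0, 18.8, 15.4, 12.6, 0.0 cfs.
The maximum is 34.4 cfs, occurring at the reading for t = 6 h.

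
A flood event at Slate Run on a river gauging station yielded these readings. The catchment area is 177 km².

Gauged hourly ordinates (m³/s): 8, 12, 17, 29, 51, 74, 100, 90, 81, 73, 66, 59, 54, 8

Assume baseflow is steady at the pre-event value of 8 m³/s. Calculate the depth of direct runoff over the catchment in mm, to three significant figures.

d ≈ 12.4 mm

Direct runoff: 0.0, 4.0, 9.0, 21.0, 43.0, 66.0, 92.0, 82.0, 73.0, 65.0, 58.0, 51.0, 46.0, 0.0 m³/s; ΣQ_DR = 610.0 m³/s.
V = ΣQ_DR · Δt = 610.0 × 3600 s = 2.196 × 10^6 m³.
Over A = 177 km², depth = V / A = 12.4 mm.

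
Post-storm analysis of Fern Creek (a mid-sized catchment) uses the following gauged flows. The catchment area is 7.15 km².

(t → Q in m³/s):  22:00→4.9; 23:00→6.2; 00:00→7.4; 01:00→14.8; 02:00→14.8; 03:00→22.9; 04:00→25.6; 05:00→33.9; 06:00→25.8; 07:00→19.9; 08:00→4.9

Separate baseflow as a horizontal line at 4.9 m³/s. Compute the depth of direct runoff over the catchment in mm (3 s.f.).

Direct runoff: 0.0, 1.3, 2.5, 9.9, 9.9, 18.0, 20.7, 29.0, 20.9, 15.0, 0.0 m³/s; ΣQ_DR = 127.2 m³/s.
V = ΣQ_DR · Δt = 127.2 × 3600 s = 4.579 × 10^5 m³.
Over A = 7.15 km², depth = V / A = 64.0 mm.

d ≈ 64.0 mm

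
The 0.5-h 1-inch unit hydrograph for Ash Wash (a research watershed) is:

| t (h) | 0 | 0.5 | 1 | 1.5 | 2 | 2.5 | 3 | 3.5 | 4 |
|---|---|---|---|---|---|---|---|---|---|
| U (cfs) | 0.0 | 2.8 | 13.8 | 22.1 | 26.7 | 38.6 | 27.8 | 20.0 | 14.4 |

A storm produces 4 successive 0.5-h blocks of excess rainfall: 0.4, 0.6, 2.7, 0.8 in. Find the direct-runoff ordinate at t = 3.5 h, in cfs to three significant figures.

Q ≈ 150 cfs

By discrete convolution, Q_j = Σ (P_i / 1 in) · U_{j−i}.
At t = 3.5 h (j=7): Q = (0.4/1)·20.0 + (0.6/1)·27.8 + (2.7/1)·38.6 + (0.8/1)·26.7 = 150 cfs.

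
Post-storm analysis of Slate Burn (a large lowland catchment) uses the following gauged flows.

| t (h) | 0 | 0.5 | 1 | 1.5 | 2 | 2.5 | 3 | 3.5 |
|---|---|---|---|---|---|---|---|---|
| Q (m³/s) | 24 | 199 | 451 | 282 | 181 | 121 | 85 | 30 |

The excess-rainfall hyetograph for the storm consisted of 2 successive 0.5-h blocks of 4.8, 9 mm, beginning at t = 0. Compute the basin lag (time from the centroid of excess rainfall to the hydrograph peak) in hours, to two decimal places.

t_L ≈ 0.42 h

Centroid of excess rainfall: t_c = Σ P_i·t̄_i / ΣP_i = 0.5761 h (block centres at 0.25, 0.75 h).
Hydrograph peak occurs at t = 1 h, so basin lag t_L = 1 − 0.5761 = 0.42 h.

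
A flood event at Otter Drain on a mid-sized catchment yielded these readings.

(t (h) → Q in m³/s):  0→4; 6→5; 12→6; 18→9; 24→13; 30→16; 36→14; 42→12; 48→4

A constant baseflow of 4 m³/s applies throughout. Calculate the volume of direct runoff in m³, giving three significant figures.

Direct-runoff ordinates (Q − Q_b): 0.0, 1.0, 2.0, 5.0, 9.0, 12.0, 10.0, 8.0, 0.0 m³/s.
ΣQ_DR = 47.00 m³/s.
With Δt = 6 h = 21600 s, V = ΣQ_DR · Δt = 47.00 × 21600 = 1.02 × 10^6 m³.

V ≈ 1.02 × 10^6 m³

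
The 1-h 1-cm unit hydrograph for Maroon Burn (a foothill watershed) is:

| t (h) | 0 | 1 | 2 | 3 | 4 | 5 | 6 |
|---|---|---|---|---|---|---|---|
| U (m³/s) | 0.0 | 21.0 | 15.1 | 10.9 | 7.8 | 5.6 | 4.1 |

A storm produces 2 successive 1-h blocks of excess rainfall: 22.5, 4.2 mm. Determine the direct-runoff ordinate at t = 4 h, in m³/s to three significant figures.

Q ≈ 22.1 m³/s

By discrete convolution, Q_j = Σ (P_i / 10 mm) · U_{j−i}.
At t = 4 h (j=4): Q = (22.5/10)·7.8 + (4.2/10)·10.9 = 22.1 m³/s.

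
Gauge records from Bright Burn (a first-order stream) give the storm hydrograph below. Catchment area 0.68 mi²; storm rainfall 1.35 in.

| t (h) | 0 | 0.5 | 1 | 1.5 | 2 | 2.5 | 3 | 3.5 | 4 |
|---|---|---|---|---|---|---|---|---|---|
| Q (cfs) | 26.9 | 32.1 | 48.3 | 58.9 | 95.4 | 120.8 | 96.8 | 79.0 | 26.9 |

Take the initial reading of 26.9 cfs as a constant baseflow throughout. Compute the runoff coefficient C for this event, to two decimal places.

C ≈ 0.29

ΣQ_DR = 343.0 cfs; V = ΣQ_DR·Δt = 6.174 × 10^5 ft³.
Runoff depth d = V / A = 0.3908 in.
C = d / P = 0.3908 / 1.35 = 0.29.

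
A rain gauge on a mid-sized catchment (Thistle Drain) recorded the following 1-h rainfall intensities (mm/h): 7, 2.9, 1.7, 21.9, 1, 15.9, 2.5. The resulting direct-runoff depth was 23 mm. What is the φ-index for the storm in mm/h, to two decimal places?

φ ≈ 7.40 mm/h

Only the 2 blocks with intensity above φ contribute runoff: 21.9, 15.9 mm/h.
Σ(I−φ)·Δt = d  ⇒  (21.9+15.9 − 2φ)·1 = 23
φ = (37.80 − 23/1) / 2 = 7.40 mm/h.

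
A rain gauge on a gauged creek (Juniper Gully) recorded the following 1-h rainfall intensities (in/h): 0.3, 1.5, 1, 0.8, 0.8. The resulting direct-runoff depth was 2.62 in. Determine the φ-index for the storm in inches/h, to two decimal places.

φ ≈ 0.37 in/h

Only the 4 blocks with intensity above φ contribute runoff: 1.5, 1, 0.8, 0.8 in/h.
Σ(I−φ)·Δt = d  ⇒  (1.5+1+0.8+0.8 − 4φ)·1 = 2.62
φ = (4.100 − 2.62/1) / 4 = 0.37 in/h.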